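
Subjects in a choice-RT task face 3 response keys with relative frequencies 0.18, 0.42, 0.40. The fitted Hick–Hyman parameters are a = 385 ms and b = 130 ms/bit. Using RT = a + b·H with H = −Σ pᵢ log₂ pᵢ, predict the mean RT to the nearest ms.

580 ms

Entropy contributions −pᵢ log₂ pᵢ: 0.4453, 0.5256, 0.5288; sum H = 1.4997 bits.
RT = a + bH = 385 + 130·1.4997 = 579.96 ms.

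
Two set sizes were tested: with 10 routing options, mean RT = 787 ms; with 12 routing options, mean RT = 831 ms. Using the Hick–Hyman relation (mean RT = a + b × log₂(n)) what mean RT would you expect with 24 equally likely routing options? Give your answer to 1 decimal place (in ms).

998.3 ms

Solve the two-equation system in a and b:
  b = (831 − 787) / (log₂ 12 − log₂ 10) = 44 / (3.5850 − 3.3219) = 167.278 ms/bit
  a = 787 − 167.278 × 3.3219 = 231.313 ms
Then RT(24) = 231.313 + 167.278 × log₂ 24 = 231.313 + 167.278 × 4.5850 ≈ 998.278 ms.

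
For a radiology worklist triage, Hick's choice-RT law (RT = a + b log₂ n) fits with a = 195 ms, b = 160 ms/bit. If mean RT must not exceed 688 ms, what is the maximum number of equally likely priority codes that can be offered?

Set 195 + 160·log₂ n ≤ 688 → log₂ n ≤ (688 − 195)/160 = 3.0812.
So n ≤ 2^3.0812 = 8.463; the largest integer n is 8.

8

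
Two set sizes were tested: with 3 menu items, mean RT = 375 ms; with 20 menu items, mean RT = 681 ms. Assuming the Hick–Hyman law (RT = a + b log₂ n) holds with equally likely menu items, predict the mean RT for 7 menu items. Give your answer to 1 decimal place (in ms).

511.7 ms

Fit slope and intercept:
  b = (681 − 375) / (log₂ 20 − log₂ 3) = 306 / (4.3219 − 1.5850) = 111.803 ms/bit
  a = 375 − 111.803 × 1.5850 = 197.797 ms
Then RT(7) = 197.797 + 111.803 × log₂ 7 = 197.797 + 111.803 × 2.8074 ≈ 511.667 ms.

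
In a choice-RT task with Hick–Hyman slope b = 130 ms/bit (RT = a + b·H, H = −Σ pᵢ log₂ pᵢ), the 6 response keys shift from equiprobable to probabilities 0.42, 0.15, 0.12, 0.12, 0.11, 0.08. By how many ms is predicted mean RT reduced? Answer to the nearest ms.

Equiprobable entropy H₀ = log₂ 6 = 2.5850 bits.
Skewed entropy H = −Σ pᵢ log₂ pᵢ = 2.3121 bits.
ΔRT = b·(H₀ − H) = 130 × 0.2728 = 35.47 ms.

35 ms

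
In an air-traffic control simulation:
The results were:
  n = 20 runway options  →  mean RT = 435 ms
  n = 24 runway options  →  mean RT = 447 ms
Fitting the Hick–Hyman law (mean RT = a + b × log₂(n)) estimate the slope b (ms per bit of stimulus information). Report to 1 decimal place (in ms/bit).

45.6 ms/bit

b = (RT₂ − RT₁)/(log₂ n₂ − log₂ n₁) = (447 − 435)/(4.5850 − 4.3219) = 45.621 ms/bit.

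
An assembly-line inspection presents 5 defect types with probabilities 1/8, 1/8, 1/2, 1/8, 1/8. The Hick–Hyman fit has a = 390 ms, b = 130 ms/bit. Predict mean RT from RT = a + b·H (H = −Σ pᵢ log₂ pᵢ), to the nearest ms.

Each term −pᵢ log₂ pᵢ: 0.125·3 + 0.125·3 + 0.5·1 + 0.125·3 + 0.125·3; summed, H = 2.000 bits.
Mean RT = a + bH = 390 + 130·2.000 = 650.00 ms.

650 ms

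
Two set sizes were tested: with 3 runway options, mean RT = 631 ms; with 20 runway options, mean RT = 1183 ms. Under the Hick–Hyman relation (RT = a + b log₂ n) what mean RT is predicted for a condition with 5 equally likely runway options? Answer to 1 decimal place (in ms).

779.6 ms

Fit slope and intercept:
  b = (1183 − 631) / (log₂ 20 − log₂ 3) = 552 / (4.3219 − 1.5850) = 201.683 ms/bit
  a = 631 − 201.683 × 1.5850 = 311.340 ms
Then RT(5) = 311.340 + 201.683 × log₂ 5 = 311.340 + 201.683 × 2.3219 ≈ 779.634 ms.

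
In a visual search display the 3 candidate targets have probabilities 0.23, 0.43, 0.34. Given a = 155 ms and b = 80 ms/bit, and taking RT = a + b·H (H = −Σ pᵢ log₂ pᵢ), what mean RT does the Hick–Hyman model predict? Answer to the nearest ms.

278 ms

H = 0.23·log₂(1/0.23) + 0.43·log₂(1/0.43) + 0.34·log₂(1/0.34) = 1.5404 bits.
RT = 155 + 80 × 1.5404 = 278.23 ms.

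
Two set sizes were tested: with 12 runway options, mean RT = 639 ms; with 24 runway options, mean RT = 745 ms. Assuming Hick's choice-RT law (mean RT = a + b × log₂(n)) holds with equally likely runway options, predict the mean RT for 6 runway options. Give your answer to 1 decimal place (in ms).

With log₂ n on the abscissa the relation is linear; from the two conditions:
  b = (745 − 639) / (log₂ 24 − log₂ 12) = 106 / (4.5850 − 3.5850) = 106.000 ms/bit
  a = 639 − 106.000 × 3.5850 = 258.994 ms
Then RT(6) = 258.994 + 106.000 × log₂ 6 = 258.994 + 106.000 × 2.5850 ≈ 533.000 ms.

533.0 ms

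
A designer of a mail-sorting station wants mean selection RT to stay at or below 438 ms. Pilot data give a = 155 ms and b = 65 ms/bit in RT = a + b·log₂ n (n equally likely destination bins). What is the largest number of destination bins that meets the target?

20

65·log₂ n ≤ 438 − 155 = 283, giving log₂ n ≤ 4.3538 and n ≤ 20.447. The largest whole number is 20.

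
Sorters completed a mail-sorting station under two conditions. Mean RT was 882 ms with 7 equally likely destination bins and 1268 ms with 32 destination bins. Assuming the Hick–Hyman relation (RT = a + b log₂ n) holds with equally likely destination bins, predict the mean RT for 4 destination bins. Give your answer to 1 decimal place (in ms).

739.9 ms

Solve the two-equation system in a and b:
  b = (1268 − 882) / (log₂ 32 − log₂ 7) = 386 / (5 − 2.8074) = 176.043 ms/bit
  a = 882 − 176.043 × 2.8074 = 387.785 ms
Then RT(4) = 387.785 + 176.043 × log₂ 4 = 387.785 + 176.043 × 2 ≈ 739.871 ms.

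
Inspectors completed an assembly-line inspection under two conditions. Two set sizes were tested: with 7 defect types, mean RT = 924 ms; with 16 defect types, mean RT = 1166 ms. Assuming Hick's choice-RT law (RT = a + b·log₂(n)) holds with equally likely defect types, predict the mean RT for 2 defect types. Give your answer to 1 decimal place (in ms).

Fit slope and intercept:
  b = (1166 − 924) / (log₂ 16 − log₂ 7) = 242 / (4 − 2.8074) = 202.910 ms/bit
  a = 924 − 202.910 × 2.8074 = 354.359 ms
Then RT(2) = 354.359 + 202.910 × log₂ 2 = 354.359 + 202.910 × 1 ≈ 557.269 ms.

557.3 ms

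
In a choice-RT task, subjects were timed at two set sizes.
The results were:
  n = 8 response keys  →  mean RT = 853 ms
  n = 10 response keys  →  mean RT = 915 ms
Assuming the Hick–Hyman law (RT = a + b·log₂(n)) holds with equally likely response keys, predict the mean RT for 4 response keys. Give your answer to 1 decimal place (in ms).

Solve the two-equation system in a and b:
  b = (915 − 853) / (log₂ 10 − log₂ 8) = 62 / (3.3219 − 3) = 192.590 ms/bit
  a = 853 − 192.590 × 3 = 275.231 ms
Then RT(4) = 275.231 + 192.590 × log₂ 4 = 275.231 + 192.590 × 2 ≈ 660.410 ms.

660.4 ms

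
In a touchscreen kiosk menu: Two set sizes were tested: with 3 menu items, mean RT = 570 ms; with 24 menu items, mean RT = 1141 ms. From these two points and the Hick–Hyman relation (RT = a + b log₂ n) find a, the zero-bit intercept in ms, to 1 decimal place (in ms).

The slope on a log₂ axis is (1141 − 570) / (4.5850 − 1.5850) = 190.333 ms/bit.
Intercept: a = 570 − 190.333·log₂(3) = 268.329 ms.

268.3 ms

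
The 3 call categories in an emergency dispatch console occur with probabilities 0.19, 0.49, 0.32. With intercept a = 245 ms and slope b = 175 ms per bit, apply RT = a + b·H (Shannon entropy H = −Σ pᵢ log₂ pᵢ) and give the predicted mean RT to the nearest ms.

505 ms

Entropy contributions −pᵢ log₂ pᵢ: 0.4552, 0.5043, 0.5260; sum H = 1.4855 bits.
RT = a + bH = 245 + 175·1.4855 = 504.97 ms.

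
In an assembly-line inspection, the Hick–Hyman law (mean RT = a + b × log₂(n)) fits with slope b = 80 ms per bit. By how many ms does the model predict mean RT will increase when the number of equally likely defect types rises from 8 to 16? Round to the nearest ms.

ΔRT = (a + b log₂ n₂) − (a + b log₂ n₁) = b·(log₂ n₂ − log₂ n₁).
log₂(16) − log₂(8) = log₂(16/8) = log₂(2) = 1.
ΔRT = 80 × 1.0000 = 80.000 ms.

80 ms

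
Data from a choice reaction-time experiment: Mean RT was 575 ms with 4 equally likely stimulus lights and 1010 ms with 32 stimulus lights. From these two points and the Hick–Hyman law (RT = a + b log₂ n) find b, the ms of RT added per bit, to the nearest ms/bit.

b = (RT₂ − RT₁)/(log₂ n₂ − log₂ n₁) = (1010 − 575)/(5 − 2) = 145 ms/bit.

145 ms/bit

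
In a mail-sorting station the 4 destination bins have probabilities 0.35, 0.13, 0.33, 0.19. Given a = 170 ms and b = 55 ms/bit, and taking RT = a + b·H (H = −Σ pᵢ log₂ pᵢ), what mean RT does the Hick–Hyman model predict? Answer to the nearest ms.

274 ms

Entropy contributions −pᵢ log₂ pᵢ: 0.5301, 0.3826, 0.5278, 0.4552; sum H = 1.8958 bits.
RT = a + bH = 170 + 55·1.8958 = 274.27 ms.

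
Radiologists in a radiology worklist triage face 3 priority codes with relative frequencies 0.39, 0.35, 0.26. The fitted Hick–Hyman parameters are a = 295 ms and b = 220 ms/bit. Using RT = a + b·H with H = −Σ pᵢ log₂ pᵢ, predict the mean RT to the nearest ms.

Entropy contributions −pᵢ log₂ pᵢ: 0.5298, 0.5301, 0.5053; sum H = 1.5652 bits.
RT = a + bH = 295 + 220·1.5652 = 639.34 ms.

639 ms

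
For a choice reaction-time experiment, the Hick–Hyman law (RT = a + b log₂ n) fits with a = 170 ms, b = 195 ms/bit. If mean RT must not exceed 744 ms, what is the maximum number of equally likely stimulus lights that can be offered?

7

195·log₂ n ≤ 744 − 170 = 574, giving log₂ n ≤ 2.9436 and n ≤ 7.693. The largest whole number is 7.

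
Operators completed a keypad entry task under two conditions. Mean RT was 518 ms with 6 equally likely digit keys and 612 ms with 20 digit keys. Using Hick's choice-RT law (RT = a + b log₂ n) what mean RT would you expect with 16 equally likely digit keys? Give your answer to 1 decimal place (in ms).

With log₂ n on the abscissa the relation is linear; from the two conditions:
  b = (612 − 518) / (log₂ 20 − log₂ 6) = 94 / (4.3219 − 2.5850) = 54.117 ms/bit
  a = 518 − 54.117 × 2.5850 = 378.109 ms
Then RT(16) = 378.109 + 54.117 × log₂ 16 = 378.109 + 54.117 × 4 ≈ 594.578 ms.

594.6 ms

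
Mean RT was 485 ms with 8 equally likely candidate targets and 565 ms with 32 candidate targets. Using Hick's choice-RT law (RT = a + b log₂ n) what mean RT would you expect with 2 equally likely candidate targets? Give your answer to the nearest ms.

405 ms

With log₂ n on the abscissa the relation is linear; from the two conditions:
  b = (565 − 485) / (log₂ 32 − log₂ 8) = 80 / (5 − 3) = 40 ms/bit
  a = 485 − 40 × 3 = 365 ms
Then RT(2) = 365 + 40 × log₂ 2 = 365 + 40 × 1 ≈ 405.000 ms.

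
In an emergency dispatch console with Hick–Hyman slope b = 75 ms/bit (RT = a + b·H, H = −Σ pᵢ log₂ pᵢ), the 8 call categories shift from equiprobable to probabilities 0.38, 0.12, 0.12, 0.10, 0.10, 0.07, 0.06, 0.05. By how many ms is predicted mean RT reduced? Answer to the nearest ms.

26 ms

Equiprobable entropy H₀ = log₂ 8 = 3.0000 bits.
Skewed entropy H = −Σ pᵢ log₂ pᵢ = 2.6572 bits.
ΔRT = b·(H₀ − H) = 75 × 0.3428 = 25.71 ms.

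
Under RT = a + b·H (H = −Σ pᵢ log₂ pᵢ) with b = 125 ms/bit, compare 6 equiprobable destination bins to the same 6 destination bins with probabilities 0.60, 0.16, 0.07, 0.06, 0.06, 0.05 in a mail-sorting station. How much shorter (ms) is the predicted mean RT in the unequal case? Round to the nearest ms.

94 ms

The RT saving is b·ΔH. Equiprobable H₀ = log₂(6) = 2.5850 bits; with the given probabilities H = 1.8369 bits.
b·(H₀ − H) = 125 × (2.5850 − 1.8369) = 93.51 ms.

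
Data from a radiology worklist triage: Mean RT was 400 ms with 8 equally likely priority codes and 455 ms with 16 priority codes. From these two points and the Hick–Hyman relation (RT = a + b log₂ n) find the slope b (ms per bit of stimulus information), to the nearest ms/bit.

55 ms/bit

Slope: b = (455 − 400) / (log₂ 16 − log₂ 8) = 55/1.0000 = 55 ms/bit.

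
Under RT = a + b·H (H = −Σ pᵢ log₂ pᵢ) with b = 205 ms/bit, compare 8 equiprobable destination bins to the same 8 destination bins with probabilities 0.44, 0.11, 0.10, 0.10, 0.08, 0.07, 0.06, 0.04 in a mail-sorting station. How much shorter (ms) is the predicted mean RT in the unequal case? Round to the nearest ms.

97 ms

The RT saving is b·ΔH. Equiprobable H₀ = log₂(8) = 3.0000 bits; with the given probabilities H = 2.5252 bits.
b·(H₀ − H) = 205 × (3.0000 − 2.5252) = 97.34 ms.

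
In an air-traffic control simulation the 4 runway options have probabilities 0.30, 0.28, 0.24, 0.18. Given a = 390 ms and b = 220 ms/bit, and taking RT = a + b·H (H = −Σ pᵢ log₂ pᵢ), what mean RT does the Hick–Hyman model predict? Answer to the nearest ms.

824 ms

Entropy contributions −pᵢ log₂ pᵢ: 0.5211, 0.5142, 0.4941, 0.4453; sum H = 1.9748 bits.
RT = a + bH = 390 + 220·1.9748 = 824.45 ms.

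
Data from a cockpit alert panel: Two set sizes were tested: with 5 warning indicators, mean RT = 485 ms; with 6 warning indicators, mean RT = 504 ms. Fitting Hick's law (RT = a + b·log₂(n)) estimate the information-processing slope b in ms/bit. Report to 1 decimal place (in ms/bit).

The slope on a log₂ axis is (504 − 485) / (2.5850 − 2.3219) = 72.234 ms/bit.

72.2 ms/bit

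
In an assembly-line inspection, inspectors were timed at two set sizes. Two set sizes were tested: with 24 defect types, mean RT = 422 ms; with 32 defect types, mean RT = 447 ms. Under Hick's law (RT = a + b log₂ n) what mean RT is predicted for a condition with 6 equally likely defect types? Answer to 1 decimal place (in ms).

301.5 ms

RT is linear in log₂ n, so two points fix the line:
  b = (447 − 422) / (log₂ 32 − log₂ 24) = 25 / (5 − 4.5850) = 60.236 ms/bit
  a = 422 − 60.236 × 4.5850 = 145.822 ms
Then RT(6) = 145.822 + 60.236 × log₂ 6 = 145.822 + 60.236 × 2.5850 ≈ 301.529 ms.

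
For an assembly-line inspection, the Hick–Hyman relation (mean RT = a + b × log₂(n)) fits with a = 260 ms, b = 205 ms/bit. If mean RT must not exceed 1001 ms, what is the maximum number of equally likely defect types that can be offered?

Information budget: (1001 − 260)/205 = 3.6146 bits, so n ≤ 2^3.6146 = 12.249 → at most 12.

12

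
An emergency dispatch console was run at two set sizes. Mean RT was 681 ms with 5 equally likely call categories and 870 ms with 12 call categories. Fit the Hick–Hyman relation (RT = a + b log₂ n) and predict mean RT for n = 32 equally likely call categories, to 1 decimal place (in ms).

1081.7 ms

With log₂ n on the abscissa the relation is linear; from the two conditions:
  b = (870 − 681) / (log₂ 12 − log₂ 5) = 189 / (3.5850 − 2.3219) = 149.640 ms/bit
  a = 681 − 149.640 × 2.3219 = 333.548 ms
Then RT(32) = 333.548 + 149.640 × log₂ 32 = 333.548 + 149.640 × 5 ≈ 1081.746 ms.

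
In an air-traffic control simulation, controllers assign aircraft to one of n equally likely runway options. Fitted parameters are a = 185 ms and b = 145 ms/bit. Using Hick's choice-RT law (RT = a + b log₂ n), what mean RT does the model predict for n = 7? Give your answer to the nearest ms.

592 ms

log₂(7) = 2.8074 bits, so RT = 185 + 145 × 2.8074 ≈ 592.066 ms.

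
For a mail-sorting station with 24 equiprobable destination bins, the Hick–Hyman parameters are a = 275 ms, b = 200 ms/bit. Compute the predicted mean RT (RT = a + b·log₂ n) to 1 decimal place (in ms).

log₂(24) = 4.5850 bits, so RT = 275 + 200 × 4.5850 ≈ 1191.993 ms.

1192.0 ms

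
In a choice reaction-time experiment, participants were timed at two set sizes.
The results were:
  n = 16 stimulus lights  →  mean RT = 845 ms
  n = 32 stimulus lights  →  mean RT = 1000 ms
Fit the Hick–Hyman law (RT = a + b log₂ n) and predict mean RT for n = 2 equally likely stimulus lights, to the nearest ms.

With log₂ n on the abscissa the relation is linear; from the two conditions:
  b = (1000 − 845) / (log₂ 32 − log₂ 16) = 155 / (5 − 4) = 155 ms/bit
  a = 845 − 155 × 4 = 225 ms
Then RT(2) = 225 + 155 × log₂ 2 = 225 + 155 × 1 ≈ 380.000 ms.

380 ms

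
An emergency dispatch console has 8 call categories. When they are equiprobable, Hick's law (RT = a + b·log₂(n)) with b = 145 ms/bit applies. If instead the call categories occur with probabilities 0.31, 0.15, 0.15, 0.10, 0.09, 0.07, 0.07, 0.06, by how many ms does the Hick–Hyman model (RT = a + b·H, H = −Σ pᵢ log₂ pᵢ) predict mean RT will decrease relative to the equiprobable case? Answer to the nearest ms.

33 ms

Equiprobable entropy H₀ = log₂ 8 = 3.0000 bits.
Skewed entropy H = −Σ pᵢ log₂ pᵢ = 2.7704 bits.
ΔRT = b·(H₀ − H) = 145 × 0.2296 = 33.30 ms.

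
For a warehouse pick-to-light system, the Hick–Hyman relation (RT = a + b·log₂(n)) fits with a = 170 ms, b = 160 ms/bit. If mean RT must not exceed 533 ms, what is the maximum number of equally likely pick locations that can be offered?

160·log₂ n ≤ 533 − 170 = 363, giving log₂ n ≤ 2.2687 and n ≤ 4.819. The largest whole number is 4.

4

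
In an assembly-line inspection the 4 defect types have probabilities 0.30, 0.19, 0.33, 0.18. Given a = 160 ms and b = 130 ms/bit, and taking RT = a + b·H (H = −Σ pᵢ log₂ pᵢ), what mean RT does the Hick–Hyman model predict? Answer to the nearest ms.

413 ms

H = 0.30·log₂(1/0.30) + 0.19·log₂(1/0.19) + 0.33·log₂(1/0.33) + 0.18·log₂(1/0.18) = 1.9494 bits.
RT = 160 + 130 × 1.9494 = 413.43 ms.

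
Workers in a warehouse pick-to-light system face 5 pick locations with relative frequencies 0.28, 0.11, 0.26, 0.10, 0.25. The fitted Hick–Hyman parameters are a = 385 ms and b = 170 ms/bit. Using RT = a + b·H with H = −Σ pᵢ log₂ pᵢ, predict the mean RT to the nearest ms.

759 ms

Entropy contributions −pᵢ log₂ pᵢ: 0.5142, 0.3503, 0.5053, 0.3322, 0.5000; sum H = 2.2020 bits.
RT = a + bH = 385 + 170·2.2020 = 759.34 ms.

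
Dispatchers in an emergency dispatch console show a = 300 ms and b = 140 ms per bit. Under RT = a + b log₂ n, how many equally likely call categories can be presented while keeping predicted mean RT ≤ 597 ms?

Information budget: (597 − 300)/140 = 2.1214 bits, so n ≤ 2^2.1214 = 4.351 → at most 4.

4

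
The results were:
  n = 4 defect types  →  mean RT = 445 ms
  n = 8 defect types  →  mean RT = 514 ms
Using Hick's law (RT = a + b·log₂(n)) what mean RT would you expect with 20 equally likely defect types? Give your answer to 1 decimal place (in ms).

605.2 ms

Fit slope and intercept:
  b = (514 − 445) / (log₂ 8 − log₂ 4) = 69 / (3 − 2) = 69.000 ms/bit
  a = 445 − 69.000 × 2 = 307.000 ms
Then RT(20) = 307.000 + 69.000 × log₂ 20 = 307.000 + 69.000 × 4.3219 ≈ 605.213 ms.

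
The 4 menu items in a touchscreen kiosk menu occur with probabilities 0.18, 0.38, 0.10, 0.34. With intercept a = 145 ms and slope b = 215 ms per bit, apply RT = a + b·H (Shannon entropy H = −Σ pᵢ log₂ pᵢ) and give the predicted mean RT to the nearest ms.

Entropy contributions −pᵢ log₂ pᵢ: 0.4453, 0.5305, 0.3322, 0.5292; sum H = 1.8371 bits.
RT = a + bH = 145 + 215·1.8371 = 539.98 ms.

540 ms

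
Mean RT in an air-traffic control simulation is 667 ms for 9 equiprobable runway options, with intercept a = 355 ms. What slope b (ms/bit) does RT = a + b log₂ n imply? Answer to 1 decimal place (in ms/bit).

9 alternatives carry log₂ 9 = 3.1699 bits; the choice cost is 667 − 355 = 312 ms, so b = 312/3.1699 = 98.425 ms/bit.

98.4 ms/bit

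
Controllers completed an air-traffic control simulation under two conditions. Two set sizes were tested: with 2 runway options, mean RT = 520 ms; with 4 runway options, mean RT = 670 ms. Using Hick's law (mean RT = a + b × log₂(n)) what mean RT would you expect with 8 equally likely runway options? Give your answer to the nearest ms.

820 ms

With log₂ n on the abscissa the relation is linear; from the two conditions:
  b = (670 − 520) / (log₂ 4 − log₂ 2) = 150 / (2 − 1) = 150 ms/bit
  a = 520 − 150 × 1 = 370 ms
Then RT(8) = 370 + 150 × log₂ 8 = 370 + 150 × 3 ≈ 820.000 ms.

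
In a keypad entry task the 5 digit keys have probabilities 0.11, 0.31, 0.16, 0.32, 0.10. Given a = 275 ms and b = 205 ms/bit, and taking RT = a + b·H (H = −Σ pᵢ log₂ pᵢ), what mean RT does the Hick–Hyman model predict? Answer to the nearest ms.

Entropy contributions −pᵢ log₂ pᵢ: 0.3503, 0.5238, 0.4230, 0.5260, 0.3322; sum H = 2.1553 bits.
RT = a + bH = 275 + 205·2.1553 = 716.84 ms.

717 ms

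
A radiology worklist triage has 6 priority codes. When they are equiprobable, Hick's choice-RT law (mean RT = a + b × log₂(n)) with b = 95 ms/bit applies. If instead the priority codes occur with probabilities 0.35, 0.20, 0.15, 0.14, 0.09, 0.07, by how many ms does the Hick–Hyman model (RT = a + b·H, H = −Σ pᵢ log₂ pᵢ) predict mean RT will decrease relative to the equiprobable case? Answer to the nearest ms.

19 ms

Equiprobable entropy H₀ = log₂ 6 = 2.5850 bits.
Skewed entropy H = −Σ pᵢ log₂ pᵢ = 2.3834 bits.
ΔRT = b·(H₀ − H) = 95 × 0.2016 = 19.15 ms.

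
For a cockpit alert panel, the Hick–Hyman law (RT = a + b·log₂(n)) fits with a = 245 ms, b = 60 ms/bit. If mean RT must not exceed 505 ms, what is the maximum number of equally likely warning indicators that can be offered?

Set 245 + 60·log₂ n ≤ 505 → log₂ n ≤ (505 − 245)/60 = 4.3333.
So n ≤ 2^4.3333 = 20.159; the largest integer n is 20.

20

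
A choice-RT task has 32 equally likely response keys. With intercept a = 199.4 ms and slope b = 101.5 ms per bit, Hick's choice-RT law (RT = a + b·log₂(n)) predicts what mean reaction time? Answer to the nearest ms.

log₂(32) = 5 bits, so RT = 199.4 + 101.5 × 5 ≈ 706.900 ms.

707 ms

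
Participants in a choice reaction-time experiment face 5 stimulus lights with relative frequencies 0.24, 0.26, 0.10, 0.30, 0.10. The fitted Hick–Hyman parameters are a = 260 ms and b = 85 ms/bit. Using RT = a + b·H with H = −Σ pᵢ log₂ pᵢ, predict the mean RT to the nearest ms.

H = 0.24·log₂(1/0.24) + 0.26·log₂(1/0.26) + 0.10·log₂(1/0.10) + 0.30·log₂(1/0.30) + 0.10·log₂(1/0.10) = 2.1849 bits.
RT = 260 + 85 × 2.1849 = 445.72 ms.

446 ms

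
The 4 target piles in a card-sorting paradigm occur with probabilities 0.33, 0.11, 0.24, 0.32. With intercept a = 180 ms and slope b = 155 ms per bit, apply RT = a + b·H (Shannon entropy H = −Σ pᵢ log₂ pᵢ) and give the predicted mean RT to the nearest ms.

474 ms

H = 0.33·log₂(1/0.33) + 0.11·log₂(1/0.11) + 0.24·log₂(1/0.24) + 0.32·log₂(1/0.32) = 1.8983 bits.
RT = 180 + 155 × 1.8983 = 474.23 ms.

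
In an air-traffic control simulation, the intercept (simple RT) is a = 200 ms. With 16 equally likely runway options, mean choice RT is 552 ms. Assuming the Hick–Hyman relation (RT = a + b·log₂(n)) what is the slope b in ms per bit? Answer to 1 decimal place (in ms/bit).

16 alternatives carry log₂ 16 = 4 bits; the choice cost is 552 − 200 = 352 ms, so b = 352/4 = 88.000 ms/bit.

88.0 ms/bit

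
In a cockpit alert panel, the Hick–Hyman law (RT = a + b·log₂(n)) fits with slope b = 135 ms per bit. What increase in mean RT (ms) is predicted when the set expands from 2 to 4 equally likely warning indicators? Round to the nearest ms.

Only the slope matters, since a is common to both: ΔRT = b·log₂(n₂/n₁).
log₂(4) − log₂(2) = log₂(4/2) = log₂(2) = 1.
ΔRT = 135 × 1.0000 = 135.000 ms.

135 ms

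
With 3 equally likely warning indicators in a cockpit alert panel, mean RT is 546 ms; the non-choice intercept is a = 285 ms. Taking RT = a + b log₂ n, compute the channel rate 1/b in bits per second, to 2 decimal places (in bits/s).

6.07 bits/s

b = (546 − 285)/log₂ 3 = 261/1.5850 = 164.673 ms per bit = 0.16467 s/bit; the reciprocal is 6.073 bits/s.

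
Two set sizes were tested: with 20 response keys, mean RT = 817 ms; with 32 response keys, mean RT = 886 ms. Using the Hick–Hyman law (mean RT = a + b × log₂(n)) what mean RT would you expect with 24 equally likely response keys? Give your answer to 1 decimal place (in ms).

843.8 ms

Fit slope and intercept:
  b = (886 − 817) / (log₂ 32 − log₂ 20) = 69 / (5 − 4.3219) = 101.759 ms/bit
  a = 817 − 101.759 × 4.3219 = 377.204 ms
Then RT(24) = 377.204 + 101.759 × log₂ 24 = 377.204 + 101.759 × 4.5850 ≈ 843.766 ms.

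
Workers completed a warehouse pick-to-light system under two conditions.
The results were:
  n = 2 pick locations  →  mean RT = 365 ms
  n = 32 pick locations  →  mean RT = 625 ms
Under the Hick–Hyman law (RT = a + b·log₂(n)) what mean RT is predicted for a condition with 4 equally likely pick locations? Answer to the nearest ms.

Solve the two-equation system in a and b:
  b = (625 − 365) / (log₂ 32 − log₂ 2) = 260 / (5 − 1) = 65 ms/bit
  a = 365 − 65 × 1 = 300 ms
Then RT(4) = 300 + 65 × log₂ 4 = 300 + 65 × 2 ≈ 430.000 ms.

430 ms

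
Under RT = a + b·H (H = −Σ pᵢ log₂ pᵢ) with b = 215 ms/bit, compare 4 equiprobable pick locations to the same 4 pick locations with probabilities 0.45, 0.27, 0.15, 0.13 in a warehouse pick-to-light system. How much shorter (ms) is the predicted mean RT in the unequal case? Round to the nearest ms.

The RT saving is b·ΔH. Equiprobable H₀ = log₂(4) = 2.0000 bits; with the given probabilities H = 1.8216 bits.
b·(H₀ − H) = 215 × (2.0000 − 1.8216) = 38.35 ms.

38 ms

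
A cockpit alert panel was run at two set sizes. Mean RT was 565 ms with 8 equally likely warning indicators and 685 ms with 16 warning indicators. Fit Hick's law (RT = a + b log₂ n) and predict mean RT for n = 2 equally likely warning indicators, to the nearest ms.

RT is linear in log₂ n, so two points fix the line:
  b = (685 − 565) / (log₂ 16 − log₂ 8) = 120 / (4 − 3) = 120 ms/bit
  a = 565 − 120 × 3 = 205 ms
Then RT(2) = 205 + 120 × log₂ 2 = 205 + 120 × 1 ≈ 325.000 ms.

325 ms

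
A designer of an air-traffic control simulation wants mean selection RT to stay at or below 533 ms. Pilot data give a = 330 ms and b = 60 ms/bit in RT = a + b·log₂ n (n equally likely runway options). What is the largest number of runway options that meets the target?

10

Set 330 + 60·log₂ n ≤ 533 → log₂ n ≤ (533 − 330)/60 = 3.3833.
So n ≤ 2^3.3833 = 10.435; the largest integer n is 10.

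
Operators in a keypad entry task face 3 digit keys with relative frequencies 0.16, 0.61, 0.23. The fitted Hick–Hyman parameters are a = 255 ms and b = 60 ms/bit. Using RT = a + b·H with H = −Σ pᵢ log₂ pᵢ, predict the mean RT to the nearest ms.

336 ms

Entropy contributions −pᵢ log₂ pᵢ: 0.4230, 0.4350, 0.4877; sum H = 1.3457 bits.
RT = a + bH = 255 + 60·1.3457 = 335.74 ms.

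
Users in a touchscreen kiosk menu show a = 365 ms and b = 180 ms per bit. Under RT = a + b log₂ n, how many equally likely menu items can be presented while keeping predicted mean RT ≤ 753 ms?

4

180·log₂ n ≤ 753 − 365 = 388, giving log₂ n ≤ 2.1556 and n ≤ 4.455. The largest whole number is 4.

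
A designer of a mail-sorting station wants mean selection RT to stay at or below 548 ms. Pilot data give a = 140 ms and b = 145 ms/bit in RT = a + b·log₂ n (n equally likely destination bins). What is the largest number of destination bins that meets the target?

7

145·log₂ n ≤ 548 − 140 = 408, giving log₂ n ≤ 2.8138 and n ≤ 7.031. The largest whole number is 7.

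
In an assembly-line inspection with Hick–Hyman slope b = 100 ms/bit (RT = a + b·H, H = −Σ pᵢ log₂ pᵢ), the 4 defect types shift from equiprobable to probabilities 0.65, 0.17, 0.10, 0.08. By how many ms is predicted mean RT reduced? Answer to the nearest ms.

Equiprobable entropy H₀ = log₂ 4 = 2.0000 bits.
Skewed entropy H = −Σ pᵢ log₂ pᵢ = 1.4623 bits.
ΔRT = b·(H₀ − H) = 100 × 0.5377 = 53.77 ms.

54 ms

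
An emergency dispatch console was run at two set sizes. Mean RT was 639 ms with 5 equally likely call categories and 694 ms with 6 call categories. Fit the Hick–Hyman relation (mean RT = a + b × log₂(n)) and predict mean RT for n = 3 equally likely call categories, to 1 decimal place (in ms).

484.9 ms

RT is linear in log₂ n, so two points fix the line:
  b = (694 − 639) / (log₂ 6 − log₂ 5) = 55 / (2.5850 − 2.3219) = 209.098 ms/bit
  a = 639 − 209.098 × 2.3219 = 153.489 ms
Then RT(3) = 153.489 + 209.098 × log₂ 3 = 153.489 + 209.098 × 1.5850 ≈ 484.902 ms.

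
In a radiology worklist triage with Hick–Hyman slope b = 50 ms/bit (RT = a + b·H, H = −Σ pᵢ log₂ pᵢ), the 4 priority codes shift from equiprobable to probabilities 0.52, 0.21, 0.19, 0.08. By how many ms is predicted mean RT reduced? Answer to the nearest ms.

14 ms

The RT saving is b·ΔH. Equiprobable H₀ = log₂(4) = 2.0000 bits; with the given probabilities H = 1.7101 bits.
b·(H₀ − H) = 50 × (2.0000 − 1.7101) = 14.49 ms.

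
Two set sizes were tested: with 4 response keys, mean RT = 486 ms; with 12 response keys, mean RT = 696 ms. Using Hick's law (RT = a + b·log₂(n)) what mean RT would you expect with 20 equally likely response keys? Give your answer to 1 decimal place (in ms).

RT is linear in log₂ n, so two points fix the line:
  b = (696 − 486) / (log₂ 12 − log₂ 4) = 210 / (3.5850 − 2) = 132.495 ms/bit
  a = 486 − 132.495 × 2 = 221.010 ms
Then RT(20) = 221.010 + 132.495 × log₂ 20 = 221.010 + 132.495 × 4.3219 ≈ 793.644 ms.

793.6 ms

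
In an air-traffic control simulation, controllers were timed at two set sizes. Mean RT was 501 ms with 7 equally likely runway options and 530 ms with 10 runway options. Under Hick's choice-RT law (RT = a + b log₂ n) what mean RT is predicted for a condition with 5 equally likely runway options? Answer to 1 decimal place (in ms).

473.6 ms

RT is linear in log₂ n, so two points fix the line:
  b = (530 − 501) / (log₂ 10 − log₂ 7) = 29 / (3.3219 − 2.8074) = 56.357 ms/bit
  a = 501 − 56.357 × 2.8074 = 342.785 ms
Then RT(5) = 342.785 + 56.357 × log₂ 5 = 342.785 + 56.357 × 2.3219 ≈ 473.643 ms.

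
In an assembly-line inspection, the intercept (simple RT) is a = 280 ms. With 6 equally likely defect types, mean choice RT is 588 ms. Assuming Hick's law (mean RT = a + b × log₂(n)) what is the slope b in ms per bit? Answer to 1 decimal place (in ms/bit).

119.2 ms/bit

b = (588 − 280) / log₂(6) = 308 / 2.5850 = 119.151 ms/bit.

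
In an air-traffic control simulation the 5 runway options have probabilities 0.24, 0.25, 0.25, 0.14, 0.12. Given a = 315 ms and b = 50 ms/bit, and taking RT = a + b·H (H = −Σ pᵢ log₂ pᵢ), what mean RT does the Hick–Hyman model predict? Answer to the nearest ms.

428 ms

Entropy contributions −pᵢ log₂ pᵢ: 0.4941, 0.5000, 0.5000, 0.3971, 0.3671; sum H = 2.2583 bits.
RT = a + bH = 315 + 50·2.2583 = 427.92 ms.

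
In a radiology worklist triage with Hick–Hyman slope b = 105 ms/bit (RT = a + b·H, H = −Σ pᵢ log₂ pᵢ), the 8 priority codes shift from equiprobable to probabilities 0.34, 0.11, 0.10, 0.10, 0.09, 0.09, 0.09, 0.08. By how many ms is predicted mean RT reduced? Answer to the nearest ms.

24 ms

Equiprobable entropy H₀ = log₂ 8 = 3.0000 bits.
Skewed entropy H = −Σ pᵢ log₂ pᵢ = 2.7733 bits.
ΔRT = b·(H₀ − H) = 105 × 0.2267 = 23.80 ms.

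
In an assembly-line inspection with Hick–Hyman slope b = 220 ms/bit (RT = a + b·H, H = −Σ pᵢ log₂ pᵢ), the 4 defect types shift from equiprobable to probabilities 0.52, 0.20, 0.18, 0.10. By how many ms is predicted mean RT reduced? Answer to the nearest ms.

The RT saving is b·ΔH. Equiprobable H₀ = log₂(4) = 2.0000 bits; with the given probabilities H = 1.7325 bits.
b·(H₀ − H) = 220 × (2.0000 − 1.7325) = 58.86 ms.

59 ms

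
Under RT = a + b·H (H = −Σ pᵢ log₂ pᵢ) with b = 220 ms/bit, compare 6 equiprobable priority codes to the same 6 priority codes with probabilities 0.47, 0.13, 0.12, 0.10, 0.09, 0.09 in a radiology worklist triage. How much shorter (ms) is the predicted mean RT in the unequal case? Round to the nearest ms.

Equiprobable entropy H₀ = log₂ 6 = 2.5850 bits.
Skewed entropy H = −Σ pᵢ log₂ pᵢ = 2.2192 bits.
ΔRT = b·(H₀ − H) = 220 × 0.3658 = 80.47 ms.

80 ms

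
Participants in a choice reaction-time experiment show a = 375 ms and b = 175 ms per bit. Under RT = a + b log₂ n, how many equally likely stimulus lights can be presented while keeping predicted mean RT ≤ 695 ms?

Information budget: (695 − 375)/175 = 1.8286 bits, so n ≤ 2^1.8286 = 3.552 → at most 3.

3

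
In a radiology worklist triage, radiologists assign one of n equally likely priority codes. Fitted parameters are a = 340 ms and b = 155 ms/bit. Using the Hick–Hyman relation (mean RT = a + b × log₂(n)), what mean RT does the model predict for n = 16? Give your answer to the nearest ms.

960 ms

log₂(16) = 4 bits, so RT = 340 + 155 × 4 ≈ 960.000 ms.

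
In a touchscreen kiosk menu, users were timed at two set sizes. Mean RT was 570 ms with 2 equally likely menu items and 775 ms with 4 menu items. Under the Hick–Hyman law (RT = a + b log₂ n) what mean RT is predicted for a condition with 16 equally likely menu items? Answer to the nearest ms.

1185 ms

Solve the two-equation system in a and b:
  b = (775 − 570) / (log₂ 4 − log₂ 2) = 205 / (2 − 1) = 205 ms/bit
  a = 570 − 205 × 1 = 365 ms
Then RT(16) = 365 + 205 × log₂ 16 = 365 + 205 × 4 ≈ 1185.000 ms.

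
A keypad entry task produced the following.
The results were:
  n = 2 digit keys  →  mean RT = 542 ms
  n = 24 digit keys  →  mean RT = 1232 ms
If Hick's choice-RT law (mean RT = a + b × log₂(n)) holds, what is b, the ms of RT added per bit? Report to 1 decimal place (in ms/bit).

b = (RT₂ − RT₁)/(log₂ n₂ − log₂ n₁) = (1232 − 542)/(4.5850 − 1) = 192.471 ms/bit.

192.5 ms/bit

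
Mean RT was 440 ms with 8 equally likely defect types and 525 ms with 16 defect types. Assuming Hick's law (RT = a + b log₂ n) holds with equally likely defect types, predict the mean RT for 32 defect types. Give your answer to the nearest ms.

Fit slope and intercept:
  b = (525 − 440) / (log₂ 16 − log₂ 8) = 85 / (4 − 3) = 85 ms/bit
  a = 440 − 85 × 3 = 185 ms
Then RT(32) = 185 + 85 × log₂ 32 = 185 + 85 × 5 ≈ 610.000 ms.

610 ms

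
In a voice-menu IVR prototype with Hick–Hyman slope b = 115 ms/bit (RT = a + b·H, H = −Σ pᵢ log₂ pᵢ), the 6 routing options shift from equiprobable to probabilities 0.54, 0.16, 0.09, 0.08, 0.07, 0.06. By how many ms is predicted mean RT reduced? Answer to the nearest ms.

The RT saving is b·ΔH. Equiprobable H₀ = log₂(6) = 2.5850 bits; with the given probabilities H = 2.0193 bits.
b·(H₀ − H) = 115 × (2.5850 − 2.0193) = 65.05 ms.

65 ms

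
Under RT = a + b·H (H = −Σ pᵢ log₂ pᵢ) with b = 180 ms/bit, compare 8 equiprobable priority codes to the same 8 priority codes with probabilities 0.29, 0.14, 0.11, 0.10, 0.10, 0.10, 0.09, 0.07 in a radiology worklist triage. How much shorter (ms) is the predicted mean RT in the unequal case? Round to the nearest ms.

28 ms

The RT saving is b·ΔH. Equiprobable H₀ = log₂(8) = 3.0000 bits; with the given probabilities H = 2.8431 bits.
b·(H₀ − H) = 180 × (3.0000 − 2.8431) = 28.24 ms.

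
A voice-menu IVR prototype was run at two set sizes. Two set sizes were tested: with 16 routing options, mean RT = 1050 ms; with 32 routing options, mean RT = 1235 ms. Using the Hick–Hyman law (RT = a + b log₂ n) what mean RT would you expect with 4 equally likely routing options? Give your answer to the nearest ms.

680 ms

Solve the two-equation system in a and b:
  b = (1235 − 1050) / (log₂ 32 − log₂ 16) = 185 / (5 − 4) = 185 ms/bit
  a = 1050 − 185 × 4 = 310 ms
Then RT(4) = 310 + 185 × log₂ 4 = 310 + 185 × 2 ≈ 680.000 ms.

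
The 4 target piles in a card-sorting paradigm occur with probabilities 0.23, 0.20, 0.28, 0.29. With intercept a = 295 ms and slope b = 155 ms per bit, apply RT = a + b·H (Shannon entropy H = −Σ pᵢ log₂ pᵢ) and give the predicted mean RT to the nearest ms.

H = 0.23·log₂(1/0.23) + 0.20·log₂(1/0.20) + 0.28·log₂(1/0.28) + 0.29·log₂(1/0.29) = 1.9842 bits.
RT = 295 + 155 × 1.9842 = 602.55 ms.

603 ms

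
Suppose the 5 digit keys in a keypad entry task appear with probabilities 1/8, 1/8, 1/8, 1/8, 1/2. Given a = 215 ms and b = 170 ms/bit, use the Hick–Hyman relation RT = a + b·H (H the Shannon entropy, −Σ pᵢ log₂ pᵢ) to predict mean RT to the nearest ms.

555 ms

Each term −pᵢ log₂ pᵢ: 0.125·3 + 0.125·3 + 0.125·3 + 0.125·3 + 0.5·1; summed, H = 2.000 bits.
Mean RT = a + bH = 215 + 170·2.000 = 555.00 ms.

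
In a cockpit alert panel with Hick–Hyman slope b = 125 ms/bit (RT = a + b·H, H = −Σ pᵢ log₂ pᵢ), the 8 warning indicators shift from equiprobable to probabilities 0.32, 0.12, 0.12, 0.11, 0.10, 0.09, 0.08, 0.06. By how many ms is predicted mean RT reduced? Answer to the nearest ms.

The RT saving is b·ΔH. Equiprobable H₀ = log₂(8) = 3.0000 bits; with the given probabilities H = 2.7903 bits.
b·(H₀ − H) = 125 × (3.0000 − 2.7903) = 26.21 ms.

26 ms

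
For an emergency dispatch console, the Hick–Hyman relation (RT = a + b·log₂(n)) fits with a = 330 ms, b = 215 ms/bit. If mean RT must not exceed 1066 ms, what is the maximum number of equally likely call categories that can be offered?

10

215·log₂ n ≤ 1066 − 330 = 736, giving log₂ n ≤ 3.4233 and n ≤ 10.728. The largest whole number is 10.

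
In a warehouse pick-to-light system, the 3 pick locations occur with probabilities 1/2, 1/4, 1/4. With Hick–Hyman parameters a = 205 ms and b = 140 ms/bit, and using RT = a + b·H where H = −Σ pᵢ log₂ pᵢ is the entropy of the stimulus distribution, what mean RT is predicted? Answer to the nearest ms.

415 ms

H = −Σ pᵢ log₂ pᵢ = 0.5·1 + 0.25·2 + 0.25·2 = 1.500 bits.
RT = 205 + 140 × 1.500 = 415.00 ms.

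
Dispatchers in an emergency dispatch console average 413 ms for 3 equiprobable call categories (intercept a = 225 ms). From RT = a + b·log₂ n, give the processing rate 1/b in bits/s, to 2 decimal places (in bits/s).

b = (413 − 225)/log₂ 3 = 188/1.5850 = 118.615 ms per bit = 0.11861 s/bit; the reciprocal is 8.431 bits/s.

8.43 bits/s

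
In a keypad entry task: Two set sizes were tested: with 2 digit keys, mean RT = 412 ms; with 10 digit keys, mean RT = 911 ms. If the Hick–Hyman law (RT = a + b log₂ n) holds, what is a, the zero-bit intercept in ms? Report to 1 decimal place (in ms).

b = (RT₂ − RT₁)/(log₂ n₂ − log₂ n₁) = (911 − 412)/(3.3219 − 1) = 214.908 ms/bit.
a = RT₁ − b·log₂ n₁ = 412 − 214.908 × 1 = 197.092 ms.

197.1 ms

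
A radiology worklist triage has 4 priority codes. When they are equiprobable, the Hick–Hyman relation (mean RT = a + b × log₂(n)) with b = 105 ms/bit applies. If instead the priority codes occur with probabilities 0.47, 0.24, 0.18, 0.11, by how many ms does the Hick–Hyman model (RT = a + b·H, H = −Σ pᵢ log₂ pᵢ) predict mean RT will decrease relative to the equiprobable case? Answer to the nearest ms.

21 ms

Equiprobable entropy H₀ = log₂ 4 = 2.0000 bits.
Skewed entropy H = −Σ pᵢ log₂ pᵢ = 1.8017 bits.
ΔRT = b·(H₀ − H) = 105 × 0.1983 = 20.82 ms.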